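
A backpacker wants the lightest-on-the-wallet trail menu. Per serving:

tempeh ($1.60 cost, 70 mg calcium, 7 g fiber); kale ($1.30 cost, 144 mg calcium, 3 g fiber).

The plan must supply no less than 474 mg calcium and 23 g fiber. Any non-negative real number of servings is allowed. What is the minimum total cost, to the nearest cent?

With two linear requirements the optimum uses one or two foods; enumerate the corners.
tempeh only: max(474/70, 23/7) = 6.771 servings → $10.83.
kale only: max(474/144, 23/3) = 7.667 servings → $9.97.
tempeh + kale with both tight: 2.368 servings and 2.14 servings → $6.57.
Cheapest feasible corner: $6.57.

$6.57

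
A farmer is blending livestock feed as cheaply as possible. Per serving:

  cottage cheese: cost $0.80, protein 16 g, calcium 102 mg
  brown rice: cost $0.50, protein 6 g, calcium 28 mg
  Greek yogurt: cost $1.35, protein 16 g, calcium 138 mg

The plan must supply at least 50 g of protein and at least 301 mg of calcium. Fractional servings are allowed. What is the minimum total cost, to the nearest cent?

$2.50

This is a tiny linear program; its minimum lies at a vertex of the feasible set. List the vertices and price them.
cottage cheese only: max(50/16, 301/102) = 3.125 servings → $2.50.
brown rice only: max(50/6, 301/28) = 10.75 servings → $5.38.
Greek yogurt only: max(50/16, 301/138) = 3.125 servings → $4.22.
cottage cheese + brown rice with both tight: 2.476 servings and 1.732 servings → $2.85.
cottage cheese + Greek yogurt: intersection lies outside the first quadrant.
brown rice + Greek yogurt with both tight: 5.484 servings and 1.068 servings → $4.18.
The minimum over all feasible corners is $2.50.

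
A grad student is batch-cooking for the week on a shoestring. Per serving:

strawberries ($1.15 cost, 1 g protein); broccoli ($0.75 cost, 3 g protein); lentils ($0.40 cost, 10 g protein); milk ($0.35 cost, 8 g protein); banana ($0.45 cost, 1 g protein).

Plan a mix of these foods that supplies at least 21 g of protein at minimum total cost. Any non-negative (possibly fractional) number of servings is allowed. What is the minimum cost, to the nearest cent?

$0.84

Cost per g of protein: lentils $0.0400, milk $0.0437, broccoli $0.2500, banana $0.4500, strawberries $1.1500.
With no serving limits, use only lentils: 21 g / 10 g = 2.1 servings × $0.40 = $0.84.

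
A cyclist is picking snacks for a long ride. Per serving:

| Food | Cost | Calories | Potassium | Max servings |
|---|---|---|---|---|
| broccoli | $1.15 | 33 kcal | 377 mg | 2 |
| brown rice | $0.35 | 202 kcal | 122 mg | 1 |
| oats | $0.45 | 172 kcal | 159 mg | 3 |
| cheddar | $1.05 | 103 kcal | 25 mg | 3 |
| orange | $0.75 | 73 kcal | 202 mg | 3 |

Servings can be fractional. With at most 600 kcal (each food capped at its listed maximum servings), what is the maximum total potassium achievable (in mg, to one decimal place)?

Potassium per kcal: broccoli 11.42, orange 2.767, oats 0.9244, brown rice 0.604, cheddar 0.2427.
Take 2 servings of broccoli: uses 66 kcal, +754.0 mg potassium (running total 754.0 mg).
Take 3 servings of orange: uses 219 kcal, +606.0 mg potassium (running total 1360.0 mg).
Take 1.831 servings of oats: uses 315 kcal, +291.2 mg potassium (running total 1651.2 mg).
Filling greedily by potassium-per-kcal is optimal for one linear limit, giving 1651.2 mg.

1651.2 mg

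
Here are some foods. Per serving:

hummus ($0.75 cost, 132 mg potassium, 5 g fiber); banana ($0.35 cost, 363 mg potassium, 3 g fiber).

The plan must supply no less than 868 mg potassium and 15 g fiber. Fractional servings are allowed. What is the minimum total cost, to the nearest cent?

With two linear requirements the optimum uses one or two foods; enumerate the corners.
hummus only: max(868/132, 15/5) = 6.576 servings → $4.93.
banana only: max(868/363, 15/3) = 5 servings → $1.75.
hummus + banana with both tight: 2.002 servings and 1.663 servings → $2.08.
So the least-cost plan costs $1.75.

$1.75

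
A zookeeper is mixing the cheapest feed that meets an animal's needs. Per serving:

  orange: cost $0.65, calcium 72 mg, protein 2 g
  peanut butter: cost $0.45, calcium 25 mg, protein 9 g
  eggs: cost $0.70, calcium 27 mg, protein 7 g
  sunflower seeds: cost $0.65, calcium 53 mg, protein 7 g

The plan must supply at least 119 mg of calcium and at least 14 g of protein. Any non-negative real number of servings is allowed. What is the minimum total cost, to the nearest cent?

A basic optimal solution has at most two foods positive. Try each food alone and each pair with both targets met exactly.
orange only: max(119/72, 14/2) = 7 servings → $4.55.
peanut butter only: max(119/25, 14/9) = 4.76 servings → $2.14.
eggs only: max(119/27, 14/7) = 4.407 servings → $3.09.
sunflower seeds only: max(119/53, 14/7) = 2.245 servings → $1.46.
orange + peanut butter with both tight: 1.206 servings and 1.288 servings → $1.36.
orange + eggs with both tight: 1.011 servings and 1.711 servings → $1.85.
orange + sunflower seeds with both tight: 0.2286 servings and 1.935 servings → $1.41.
peanut butter + eggs with both targets exact would need a negative amount; discard.
peanut butter + sunflower seeds: intersection lies outside the first quadrant.
eggs + sunflower seeds: the both-tight solution has a negative serving — not a feasible corner.
So the least-cost plan costs $1.36.

$1.36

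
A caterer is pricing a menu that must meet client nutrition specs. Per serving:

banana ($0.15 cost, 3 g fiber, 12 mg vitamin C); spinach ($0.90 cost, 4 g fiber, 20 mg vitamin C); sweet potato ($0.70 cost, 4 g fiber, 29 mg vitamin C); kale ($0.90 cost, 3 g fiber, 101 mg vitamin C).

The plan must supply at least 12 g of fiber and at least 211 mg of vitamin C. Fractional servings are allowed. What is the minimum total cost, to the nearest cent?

The cheapest plan sits at a corner of the feasible region — with two constraints it uses at most two foods.
banana only: max(12/3, 211/12) = 17.58 servings → $2.64.
spinach only: max(12/4, 211/20) = 10.55 servings → $9.49.
sweet potato only: max(12/4, 211/29) = 7.276 servings → $5.09.
kale only: max(12/3, 211/101) = 4 servings → $3.60.
banana + spinach with both targets exact would need a negative amount; discard.
banana + sweet potato: the both-tight solution has a negative serving — not a feasible corner.
banana + kale with both tight: 2.169 servings and 1.831 servings → $1.97.
spinach + sweet potato with both targets exact would need a negative amount; discard.
spinach + kale with both tight: 1.683 servings and 1.756 servings → $3.10.
sweet potato + kale with both tight: 1.826 servings and 1.565 servings → $2.69.
Cheapest feasible corner: $1.97.

$1.97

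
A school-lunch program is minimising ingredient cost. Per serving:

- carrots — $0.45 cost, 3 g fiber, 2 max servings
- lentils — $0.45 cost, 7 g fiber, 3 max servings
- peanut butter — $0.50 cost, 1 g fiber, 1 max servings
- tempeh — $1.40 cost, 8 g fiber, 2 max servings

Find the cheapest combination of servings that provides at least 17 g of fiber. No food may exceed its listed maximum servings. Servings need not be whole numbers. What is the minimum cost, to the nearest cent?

Cost per g of fiber: lentils $0.0643, carrots $0.1500, tempeh $0.1750, peanut butter $0.5000.
Take 2.429 servings of lentils: +17.0 g fiber for $1.09 (total $1.09, still need 0.0 g).
Greedy by cheapest-per-g is optimal for a single linear constraint, so the minimum cost is $1.09.

$1.09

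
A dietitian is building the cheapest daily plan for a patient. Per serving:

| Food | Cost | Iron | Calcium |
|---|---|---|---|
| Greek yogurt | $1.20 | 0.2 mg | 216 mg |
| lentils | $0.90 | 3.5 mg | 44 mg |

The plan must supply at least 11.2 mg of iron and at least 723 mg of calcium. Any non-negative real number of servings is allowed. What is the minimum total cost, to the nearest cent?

$6.01

The cheapest plan sits at a corner of the feasible region — with two constraints it uses at most two foods.
Greek yogurt only: max(11.2/0.2, 723/216) = 56 servings → $67.20.
lentils only: max(11.2/3.5, 723/44) = 16.43 servings → $14.79.
Greek yogurt + lentils with both tight: 2.727 servings and 3.044 servings → $6.01.
So the least-cost plan costs $6.01.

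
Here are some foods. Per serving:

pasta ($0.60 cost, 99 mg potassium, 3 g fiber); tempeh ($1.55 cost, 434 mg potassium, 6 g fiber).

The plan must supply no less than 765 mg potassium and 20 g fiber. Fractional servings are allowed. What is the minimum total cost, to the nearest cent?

$4.16

Two binding constraints pin down two serving amounts, so the optimal mix uses at most two foods. The candidates are each food alone (scaled to the tighter of potassium/fiber) and each pair with both constraints tight.
pasta only: max(765/99, 20/3) = 7.727 servings → $4.64.
tempeh only: max(765/434, 20/6) = 3.333 servings → $5.17.
pasta + tempeh with both tight: 5.777 servings and 0.4449 servings → $4.16.
Cheapest feasible corner: $4.16.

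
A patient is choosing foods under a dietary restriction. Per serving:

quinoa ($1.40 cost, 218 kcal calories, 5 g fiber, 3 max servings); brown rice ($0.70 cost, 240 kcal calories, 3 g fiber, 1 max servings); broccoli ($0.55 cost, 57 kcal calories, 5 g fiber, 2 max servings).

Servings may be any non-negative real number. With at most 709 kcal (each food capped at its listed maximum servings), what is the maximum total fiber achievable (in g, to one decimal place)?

23.6 g

Fiber per kcal: broccoli 0.08772, quinoa 0.02294, brown rice 0.0125.
Take 2 servings of broccoli: uses 114 kcal, +10.0 g fiber (running total 10.0 g).
Take 2.729 servings of quinoa: uses 595 kcal, +13.6 g fiber (running total 23.6 g).
Filling greedily by fiber-per-kcal is optimal for one linear limit, giving 23.6 g.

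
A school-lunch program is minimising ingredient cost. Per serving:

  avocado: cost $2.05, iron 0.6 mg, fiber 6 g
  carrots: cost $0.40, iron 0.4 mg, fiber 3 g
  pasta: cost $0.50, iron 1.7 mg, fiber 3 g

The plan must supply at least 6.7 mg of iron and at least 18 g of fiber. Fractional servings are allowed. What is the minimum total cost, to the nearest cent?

$2.73

For a min-cost LP with two ≥-constraints, a basic feasible solution has at most two positive variables.
avocado only: max(6.7/0.6, 18/6) = 11.17 servings → $22.89.
carrots only: max(6.7/0.4, 18/3) = 16.75 servings → $6.70.
pasta only: max(6.7/1.7, 18/3) = 6 servings → $3.00.
avocado + carrots with both targets exact would need a negative amount; discard.
avocado + pasta with both tight: 1.25 servings and 3.5 servings → $4.31.
carrots + pasta with both tight: 2.692 servings and 3.308 servings → $2.73.
Cheapest feasible corner: $2.73.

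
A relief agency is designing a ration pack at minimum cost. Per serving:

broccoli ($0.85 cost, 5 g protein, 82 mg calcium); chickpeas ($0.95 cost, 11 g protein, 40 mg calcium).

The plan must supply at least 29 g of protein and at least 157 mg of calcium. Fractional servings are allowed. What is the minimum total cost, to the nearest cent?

$2.84

broccoli only: max(29/5, 157/82) = 5.8 servings → $4.93.
chickpeas only: max(29/11, 157/40) = 3.925 servings → $3.73.
broccoli + chickpeas with both tight: 0.8077 servings and 2.269 servings → $2.84.
The minimum over all feasible corners is $2.84.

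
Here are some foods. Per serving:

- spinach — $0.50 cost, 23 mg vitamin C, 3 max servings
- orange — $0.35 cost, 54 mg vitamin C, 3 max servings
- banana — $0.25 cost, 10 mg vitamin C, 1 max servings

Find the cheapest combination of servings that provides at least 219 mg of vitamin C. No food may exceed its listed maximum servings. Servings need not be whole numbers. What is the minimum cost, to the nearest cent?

$2.29

Cost per mg of vitamin C: orange $0.0065, spinach $0.0217, banana $0.0250.
Take 3 servings of orange: +162.0 mg vitamin C for $1.05 (total $1.05, still need 57.0 mg).
Take 2.478 servings of spinach: +57.0 mg vitamin C for $1.24 (total $2.29, still need 0.0 mg).
Filling from the cheapest source first is optimal under one linear minimum: $2.29.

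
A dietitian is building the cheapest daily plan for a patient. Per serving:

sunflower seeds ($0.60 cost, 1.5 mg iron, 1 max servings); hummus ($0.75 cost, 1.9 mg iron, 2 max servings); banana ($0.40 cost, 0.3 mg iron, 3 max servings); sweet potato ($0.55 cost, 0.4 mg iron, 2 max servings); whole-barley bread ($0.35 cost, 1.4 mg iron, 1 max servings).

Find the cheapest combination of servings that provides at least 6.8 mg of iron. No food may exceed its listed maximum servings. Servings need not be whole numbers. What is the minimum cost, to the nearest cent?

$2.58

Cost per mg of iron: whole-barley bread $0.2500, hummus $0.3947, sunflower seeds $0.4000, banana $1.3333, sweet potato $1.3750.
Take 1 serving of whole-barley bread: +1.4 mg iron for $0.35 (total $0.35, still need 5.4 mg).
Take 2 servings of hummus: +3.8 mg iron for $1.50 (total $1.85, still need 1.6 mg).
Take 1 serving of sunflower seeds: +1.5 mg iron for $0.60 (total $2.45, still need 0.1 mg).
Take 0.3333 servings of banana: +0.1 mg iron for $0.13 (total $2.58, still need 0.0 mg).
Greedy by cheapest-per-mg is optimal for a single linear constraint, so the minimum cost is $2.58.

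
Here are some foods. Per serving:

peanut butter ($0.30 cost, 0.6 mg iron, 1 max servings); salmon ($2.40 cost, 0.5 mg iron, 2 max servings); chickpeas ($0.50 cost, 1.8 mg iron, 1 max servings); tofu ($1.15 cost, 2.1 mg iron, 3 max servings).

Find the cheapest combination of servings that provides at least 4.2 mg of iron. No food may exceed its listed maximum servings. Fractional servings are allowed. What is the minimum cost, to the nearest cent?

Cost per mg of iron: chickpeas $0.2778, peanut butter $0.5000, tofu $0.5476, salmon $4.8000.
Take 1 serving of chickpeas: +1.8 mg iron for $0.50 (total $0.50, still need 2.4 mg).
Take 1 serving of peanut butter: +0.6 mg iron for $0.30 (total $0.80, still need 1.8 mg).
Take 0.8571 servings of tofu: +1.8 mg iron for $0.99 (total $1.79, still need 0.0 mg).
Greedy by cheapest-per-mg is optimal for a single linear constraint, so the minimum cost is $1.79.

$1.79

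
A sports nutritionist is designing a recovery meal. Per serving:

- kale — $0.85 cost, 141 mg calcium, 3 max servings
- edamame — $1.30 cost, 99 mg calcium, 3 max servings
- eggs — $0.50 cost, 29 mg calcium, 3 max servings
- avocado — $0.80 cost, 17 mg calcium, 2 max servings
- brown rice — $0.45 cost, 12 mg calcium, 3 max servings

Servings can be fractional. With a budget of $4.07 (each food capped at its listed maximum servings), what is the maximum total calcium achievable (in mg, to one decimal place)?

Calcium per dollar: kale 165.9, edamame 76.15, eggs 58, brown rice 26.67, avocado 21.25.
Take 3 servings of kale: spends $2.55, +423.0 mg calcium (running total 423.0 mg).
Take 1.169 servings of edamame: spends $1.52, +115.8 mg calcium (running total 538.8 mg).
Greedy by best ratio exhausts the cost allowance optimally: 538.8 mg.

538.8 mg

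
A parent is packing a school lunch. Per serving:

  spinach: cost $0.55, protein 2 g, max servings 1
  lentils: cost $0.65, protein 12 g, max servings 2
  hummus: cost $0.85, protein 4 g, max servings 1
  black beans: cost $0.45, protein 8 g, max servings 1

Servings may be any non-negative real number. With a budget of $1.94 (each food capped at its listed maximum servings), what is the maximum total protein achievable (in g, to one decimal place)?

32.9 g

Protein per dollar: lentils 18.46, black beans 17.78, hummus 4.706, spinach 3.636.
Take 2 servings of lentils: spends $1.30, +24.0 g protein (running total 24.0 g).
Take 1 serving of black beans: spends $0.45, +8.0 g protein (running total 32.0 g).
Take 0.2235 servings of hummus: spends $0.19, +0.9 g protein (running total 32.9 g).
Filling greedily by protein-per-dollar is optimal for one linear limit, giving 32.9 g.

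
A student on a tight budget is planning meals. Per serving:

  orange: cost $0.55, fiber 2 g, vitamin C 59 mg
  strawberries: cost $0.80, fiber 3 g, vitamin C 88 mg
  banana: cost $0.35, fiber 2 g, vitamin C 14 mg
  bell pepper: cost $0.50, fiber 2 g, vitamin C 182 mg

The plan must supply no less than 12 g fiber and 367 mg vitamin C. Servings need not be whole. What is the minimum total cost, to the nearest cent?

An LP optimum is at a vertex; with two nutrient constraints at most two foods are used. Check each candidate.
orange only: max(12/2, 367/59) = 6.22 servings → $3.42.
strawberries only: max(12/3, 367/88) = 4.17 servings → $3.34.
banana only: max(12/2, 367/14) = 26.21 servings → $9.18.
bell pepper only: max(12/2, 367/182) = 6 servings → $3.00.
orange + strawberries with both targets exact would need a negative amount; discard.
orange + banana with both targets exact would need a negative amount; discard.
orange + bell pepper with both tight: 5.894 servings and 0.1057 servings → $3.29.
strawberries + banana: the both-tight solution has a negative serving — not a feasible corner.
strawberries + bell pepper with both tight: 3.919 servings and 0.1216 servings → $3.20.
banana + bell pepper with both tight: 4.315 servings and 1.685 servings → $2.35.
The minimum over all feasible corners is $2.35.

$2.35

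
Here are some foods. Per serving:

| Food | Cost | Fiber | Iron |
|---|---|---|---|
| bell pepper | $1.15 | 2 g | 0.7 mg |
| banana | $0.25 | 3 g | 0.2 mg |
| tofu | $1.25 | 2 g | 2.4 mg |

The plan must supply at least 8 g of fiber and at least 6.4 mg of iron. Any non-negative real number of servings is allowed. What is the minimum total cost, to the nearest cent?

$3.47

bell pepper only: max(8/2, 6.4/0.7) = 9.143 servings → $10.51.
banana only: max(8/3, 6.4/0.2) = 32 servings → $8.00.
tofu only: max(8/2, 6.4/2.4) = 4 servings → $5.00.
bell pepper + banana: intersection lies outside the first quadrant.
bell pepper + tofu with both tight: 1.882 servings and 2.118 servings → $4.81.
banana + tofu with both tight: 0.9412 servings and 2.588 servings → $3.47.
The minimum over all feasible corners is $3.47.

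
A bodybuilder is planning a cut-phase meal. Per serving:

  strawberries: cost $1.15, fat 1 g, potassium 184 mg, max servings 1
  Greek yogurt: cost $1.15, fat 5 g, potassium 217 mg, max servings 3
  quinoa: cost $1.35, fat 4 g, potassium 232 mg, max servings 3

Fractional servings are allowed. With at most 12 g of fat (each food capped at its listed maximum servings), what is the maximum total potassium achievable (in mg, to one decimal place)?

822.0 mg

Potassium per g fat: strawberries 184, quinoa 58, Greek yogurt 43.4.
Take 1 serving of strawberries: uses 1 g fat, +184.0 mg potassium (running total 184.0 mg).
Take 2.75 servings of quinoa: uses 11 g fat, +638.0 mg potassium (running total 822.0 mg).
Greedy by best ratio exhausts the fat allowance optimally: 822.0 mg.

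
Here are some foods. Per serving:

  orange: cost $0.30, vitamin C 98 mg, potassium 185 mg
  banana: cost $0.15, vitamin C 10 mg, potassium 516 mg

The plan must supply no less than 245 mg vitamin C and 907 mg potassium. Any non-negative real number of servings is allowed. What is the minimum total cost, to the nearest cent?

Two binding constraints pin down two serving amounts, so the optimal mix uses at most two foods. The candidates are each food alone (scaled to the tighter of vitamin C/potassium) and each pair with both constraints tight.
orange only: max(245/98, 907/185) = 4.903 servings → $1.47.
banana only: max(245/10, 907/516) = 24.5 servings → $3.67.
orange + banana with both tight: 2.409 servings and 0.8941 servings → $0.86.
The minimum over all feasible corners is $0.86.

$0.86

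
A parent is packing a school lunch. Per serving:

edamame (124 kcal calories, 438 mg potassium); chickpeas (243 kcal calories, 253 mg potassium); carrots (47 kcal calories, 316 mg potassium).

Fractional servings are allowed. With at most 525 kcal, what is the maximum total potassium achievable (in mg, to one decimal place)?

Potassium per kcal: carrots 6.723, edamame 3.532, chickpeas 1.041.
With no serving limits, spend the whole calories allowance on carrots: 525 kcal / 47 kcal × 316 mg = 3529.8 mg.

3529.8 mg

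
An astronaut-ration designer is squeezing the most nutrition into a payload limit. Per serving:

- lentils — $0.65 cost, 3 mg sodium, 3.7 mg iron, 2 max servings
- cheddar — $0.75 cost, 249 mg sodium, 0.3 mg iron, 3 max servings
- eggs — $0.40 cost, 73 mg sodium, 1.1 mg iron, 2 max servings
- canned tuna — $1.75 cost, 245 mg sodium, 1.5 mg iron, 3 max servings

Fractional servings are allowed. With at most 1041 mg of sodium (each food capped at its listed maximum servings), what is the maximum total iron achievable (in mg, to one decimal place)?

14.3 mg

Iron per mg sodium: lentils 1.233, eggs 0.01507, canned tuna 0.006122, cheddar 0.001205.
Take 2 servings of lentils: uses 6 mg sodium, +7.4 mg iron (running total 7.4 mg).
Take 2 servings of eggs: uses 146 mg sodium, +2.2 mg iron (running total 9.6 mg).
Take 3 servings of canned tuna: uses 735 mg sodium, +4.5 mg iron (running total 14.1 mg).
Take 0.6185 servings of cheddar: uses 154 mg sodium, +0.2 mg iron (running total 14.3 mg).
Filling greedily by iron-per-mg sodium is optimal for one linear limit, giving 14.3 mg.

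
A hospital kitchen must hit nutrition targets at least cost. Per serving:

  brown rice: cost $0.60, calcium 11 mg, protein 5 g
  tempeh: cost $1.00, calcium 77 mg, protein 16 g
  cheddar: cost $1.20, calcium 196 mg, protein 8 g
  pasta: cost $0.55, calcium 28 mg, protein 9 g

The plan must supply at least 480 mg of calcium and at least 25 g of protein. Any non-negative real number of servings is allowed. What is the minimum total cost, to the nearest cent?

With two linear requirements the optimum uses one or two foods; enumerate the corners.
brown rice only: max(480/11, 25/5) = 43.64 servings → $26.18.
tempeh only: max(480/77, 25/16) = 6.234 servings → $6.23.
cheddar only: max(480/196, 25/8) = 3.125 servings → $3.75.
pasta only: max(480/28, 25/9) = 17.14 servings → $9.43.
brown rice + tempeh: the both-tight solution has a negative serving — not a feasible corner.
brown rice + cheddar with both tight: 1.188 servings and 2.382 servings → $3.57.
brown rice + pasta: the both-tight solution has a negative serving — not a feasible corner.
tempeh + cheddar with both tight: 0.4206 servings and 2.284 servings → $3.16.
tempeh + pasta: the both-tight solution has a negative serving — not a feasible corner.
cheddar + pasta with both tight: 2.351 servings and 0.6883 servings → $3.20.
So the least-cost plan costs $3.16.

$3.16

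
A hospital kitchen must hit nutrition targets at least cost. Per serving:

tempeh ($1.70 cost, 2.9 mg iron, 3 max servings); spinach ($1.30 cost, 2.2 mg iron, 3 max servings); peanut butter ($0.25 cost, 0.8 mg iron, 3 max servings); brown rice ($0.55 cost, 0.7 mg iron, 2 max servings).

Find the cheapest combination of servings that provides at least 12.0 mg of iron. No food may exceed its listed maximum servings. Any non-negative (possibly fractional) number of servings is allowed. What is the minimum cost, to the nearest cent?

$6.38

Cost per mg of iron: peanut butter $0.3125, tempeh $0.5862, spinach $0.5909, brown rice $0.7857.
Take 3 servings of peanut butter: +2.4 mg iron for $0.75 (total $0.75, still need 9.6 mg).
Take 3 servings of tempeh: +8.7 mg iron for $5.10 (total $5.85, still need 0.9 mg).
Take 0.4091 servings of spinach: +0.9 mg iron for $0.53 (total $6.38, still need 0.0 mg).
Filling from the cheapest source first is optimal under one linear minimum: $6.38.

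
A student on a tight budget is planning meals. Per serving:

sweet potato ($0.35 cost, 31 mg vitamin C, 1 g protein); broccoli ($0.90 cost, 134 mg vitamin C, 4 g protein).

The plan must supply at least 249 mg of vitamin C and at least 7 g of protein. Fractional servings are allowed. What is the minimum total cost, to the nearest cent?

Minimising a linear cost over {vitamin C ≥ 249, protein ≥ 7, servings ≥ 0} — the optimum is at a vertex, using one or two foods.
sweet potato only: max(249/31, 7/1) = 8.032 servings → $2.81.
broccoli only: max(249/134, 7/4) = 1.858 servings → $1.67.
sweet potato + broccoli with both targets exact would need a negative amount; discard.
Cheapest feasible corner: $1.67.

$1.67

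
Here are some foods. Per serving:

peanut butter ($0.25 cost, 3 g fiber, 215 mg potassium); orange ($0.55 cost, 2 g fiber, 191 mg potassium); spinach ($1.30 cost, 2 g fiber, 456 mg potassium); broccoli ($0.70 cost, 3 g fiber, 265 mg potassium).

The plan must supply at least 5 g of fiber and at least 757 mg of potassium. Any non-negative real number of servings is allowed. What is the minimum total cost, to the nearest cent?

Minimising a linear cost over {fiber ≥ 5, potassium ≥ 757, servings ≥ 0} — the optimum is at a vertex, using one or two foods.
peanut butter only: max(5/3, 757/215) = 3.521 servings → $0.88.
orange only: max(5/2, 757/191) = 3.963 servings → $2.18.
spinach only: max(5/2, 757/456) = 2.5 servings → $3.25.
broccoli only: max(5/3, 757/265) = 2.857 servings → $2.00.
peanut butter + orange with both targets exact would need a negative amount; discard.
peanut butter + spinach with both tight: 0.8166 servings and 1.275 servings → $1.86.
peanut butter + broccoli: intersection lies outside the first quadrant.
orange + spinach with both tight: 1.445 servings and 1.055 servings → $2.17.
orange + broccoli with both targets exact would need a negative amount; discard.
spinach + broccoli with both tight: 1.129 servings and 0.9141 servings → $2.11.
The minimum over all feasible corners is $0.88.

$0.88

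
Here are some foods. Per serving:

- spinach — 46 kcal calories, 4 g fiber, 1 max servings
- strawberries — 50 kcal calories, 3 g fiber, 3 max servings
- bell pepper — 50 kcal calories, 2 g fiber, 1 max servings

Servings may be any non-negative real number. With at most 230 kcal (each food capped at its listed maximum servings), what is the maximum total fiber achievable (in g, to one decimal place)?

Fiber per kcal: spinach 0.08696, strawberries 0.06, bell pepper 0.04.
Take 1 serving of spinach: uses 46 kcal, +4.0 g fiber (running total 4.0 g).
Take 3 servings of strawberries: uses 150 kcal, +9.0 g fiber (running total 13.0 g).
Take 0.68 servings of bell pepper: uses 34 kcal, +1.4 g fiber (running total 14.4 g).
Greedy by best ratio exhausts the calories allowance optimally: 14.4 g.

14.4 g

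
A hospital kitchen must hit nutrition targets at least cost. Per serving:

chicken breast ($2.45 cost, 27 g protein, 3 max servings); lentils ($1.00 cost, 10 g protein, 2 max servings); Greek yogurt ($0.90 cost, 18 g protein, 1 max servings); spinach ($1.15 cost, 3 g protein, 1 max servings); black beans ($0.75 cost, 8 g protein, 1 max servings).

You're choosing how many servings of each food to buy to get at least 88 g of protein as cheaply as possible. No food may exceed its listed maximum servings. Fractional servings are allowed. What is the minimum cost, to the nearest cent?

Cost per g of protein: Greek yogurt $0.0500, chicken breast $0.0907, black beans $0.0938, lentils $0.1000, spinach $0.3833.
Take 1 serving of Greek yogurt: +18.0 g protein for $0.90 (total $0.90, still need 70.0 g).
Take 2.593 servings of chicken breast: +70.0 g protein for $6.35 (total $7.25, still need 0.0 g).
Filling from the cheapest source first is optimal under one linear minimum: $7.25.

$7.25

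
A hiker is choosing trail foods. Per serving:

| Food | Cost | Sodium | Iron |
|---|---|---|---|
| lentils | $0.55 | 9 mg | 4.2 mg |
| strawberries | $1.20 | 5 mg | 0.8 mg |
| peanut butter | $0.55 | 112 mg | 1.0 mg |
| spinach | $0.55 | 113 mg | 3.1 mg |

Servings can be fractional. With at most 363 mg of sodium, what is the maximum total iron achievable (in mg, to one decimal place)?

Iron per mg sodium: lentils 0.4667, strawberries 0.16, spinach 0.02743, peanut butter 0.008929.
With no serving limits, spend the whole sodium allowance on lentils: 363 mg / 9 mg × 4.2 mg = 169.4 mg.

169.4 mg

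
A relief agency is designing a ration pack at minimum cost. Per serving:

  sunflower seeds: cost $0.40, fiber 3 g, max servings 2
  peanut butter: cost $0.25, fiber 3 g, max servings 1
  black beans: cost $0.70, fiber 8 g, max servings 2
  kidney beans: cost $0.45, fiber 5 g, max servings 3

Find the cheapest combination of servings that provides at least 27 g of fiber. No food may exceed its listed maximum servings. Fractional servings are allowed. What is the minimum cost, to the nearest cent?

Cost per g of fiber: peanut butter $0.0833, black beans $0.0875, kidney beans $0.0900, sunflower seeds $0.1333.
Take 1 serving of peanut butter: +3.0 g fiber for $0.25 (total $0.25, still need 24.0 g).
Take 2 servings of black beans: +16.0 g fiber for $1.40 (total $1.65, still need 8.0 g).
Take 1.6 servings of kidney beans: +8.0 g fiber for $0.72 (total $2.37, still need 0.0 g).
Greedy by cheapest-per-g is optimal for a single linear constraint, so the minimum cost is $2.37.

$2.37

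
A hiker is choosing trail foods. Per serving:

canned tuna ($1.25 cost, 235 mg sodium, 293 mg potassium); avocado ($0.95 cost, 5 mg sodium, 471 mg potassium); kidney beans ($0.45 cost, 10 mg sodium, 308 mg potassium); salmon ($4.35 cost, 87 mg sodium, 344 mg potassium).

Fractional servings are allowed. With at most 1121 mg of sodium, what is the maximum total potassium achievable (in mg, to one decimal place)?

105598.2 mg

Potassium per mg sodium: avocado 94.2, kidney beans 30.8, salmon 3.954, canned tuna 1.247.
With no serving limits, spend the whole sodium allowance on avocado: 1121 mg / 5 mg × 471 mg = 105598.2 mg.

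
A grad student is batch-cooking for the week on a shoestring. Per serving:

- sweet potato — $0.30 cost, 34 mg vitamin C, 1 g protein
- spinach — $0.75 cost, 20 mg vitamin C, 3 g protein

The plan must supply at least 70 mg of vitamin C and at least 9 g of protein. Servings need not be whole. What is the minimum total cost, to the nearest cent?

$2.27

Compare the cost at each extreme point of the feasible region.
sweet potato only: max(70/34, 9/1) = 9 servings → $2.70.
spinach only: max(70/20, 9/3) = 3.5 servings → $2.62.
sweet potato + spinach with both tight: 0.3659 servings and 2.878 servings → $2.27.
Cheapest feasible corner: $2.27.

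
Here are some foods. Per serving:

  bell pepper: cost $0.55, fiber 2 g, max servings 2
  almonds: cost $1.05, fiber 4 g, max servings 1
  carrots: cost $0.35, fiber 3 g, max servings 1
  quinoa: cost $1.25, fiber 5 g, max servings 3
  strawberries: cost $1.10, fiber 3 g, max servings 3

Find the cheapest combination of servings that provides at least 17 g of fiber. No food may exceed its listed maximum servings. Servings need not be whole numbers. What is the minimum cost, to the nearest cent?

Cost per g of fiber: carrots $0.1167, quinoa $0.2500, almonds $0.2625, bell pepper $0.2750, strawberries $0.3667.
Take 1 serving of carrots: +3.0 g fiber for $0.35 (total $0.35, still need 14.0 g).
Take 2.8 servings of quinoa: +14.0 g fiber for $3.50 (total $3.85, still need 0.0 g).
Greedy by cheapest-per-g is optimal for a single linear constraint, so the minimum cost is $3.85.

$3.85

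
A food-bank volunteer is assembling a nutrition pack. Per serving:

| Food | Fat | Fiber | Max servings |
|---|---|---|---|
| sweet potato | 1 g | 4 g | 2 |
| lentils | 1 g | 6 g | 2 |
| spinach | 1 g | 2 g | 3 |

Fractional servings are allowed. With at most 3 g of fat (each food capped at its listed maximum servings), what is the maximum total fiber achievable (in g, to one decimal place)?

Fiber per g fat: lentils 6, sweet potato 4, spinach 2.
Take 2 servings of lentils: uses 2 g fat, +12.0 g fiber (running total 12.0 g).
Take 1 serving of sweet potato: uses 1 g fat, +4.0 g fiber (running total 16.0 g).
Filling greedily by fiber-per-g fat is optimal for one linear limit, giving 16.0 g.

16.0 g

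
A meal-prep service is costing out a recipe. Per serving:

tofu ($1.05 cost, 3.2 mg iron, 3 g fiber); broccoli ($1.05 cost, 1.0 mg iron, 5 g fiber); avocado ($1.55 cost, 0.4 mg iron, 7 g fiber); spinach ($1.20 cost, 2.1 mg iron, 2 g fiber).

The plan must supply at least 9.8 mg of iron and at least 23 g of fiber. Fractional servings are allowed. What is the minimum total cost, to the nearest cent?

$5.67

tofu only: max(9.8/3.2, 23/3) = 7.667 servings → $8.05.
broccoli only: max(9.8/1.0, 23/5) = 9.8 servings → $10.29.
avocado only: max(9.8/0.4, 23/7) = 24.5 servings → $37.98.
spinach only: max(9.8/2.1, 23/2) = 11.5 servings → $13.80.
tofu + broccoli with both tight: 2 servings and 3.4 servings → $5.67.
tofu + avocado with both tight: 2.802 servings and 2.085 servings → $6.17.
tofu + spinach: the both-tight solution has a negative serving — not a feasible corner.
broccoli + avocado: intersection lies outside the first quadrant.
broccoli + spinach with both tight: 3.376 servings and 3.059 servings → $7.22.
avocado + spinach with both tight: 2.065 servings and 4.273 servings → $8.33.
So the least-cost plan costs $5.67.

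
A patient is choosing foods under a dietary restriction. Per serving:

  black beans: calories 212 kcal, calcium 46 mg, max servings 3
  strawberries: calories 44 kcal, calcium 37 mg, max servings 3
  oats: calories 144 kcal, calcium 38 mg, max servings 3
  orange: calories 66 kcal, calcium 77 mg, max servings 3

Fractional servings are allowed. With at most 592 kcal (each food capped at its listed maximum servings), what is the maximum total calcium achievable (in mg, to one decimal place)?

411.1 mg

Calcium per kcal: orange 1.167, strawberries 0.8409, oats 0.2639, black beans 0.217.
Take 3 servings of orange: uses 198 kcal, +231.0 mg calcium (running total 231.0 mg).
Take 3 servings of strawberries: uses 132 kcal, +111.0 mg calcium (running total 342.0 mg).
Take 1.819 servings of oats: uses 262 kcal, +69.1 mg calcium (running total 411.1 mg).
Greedy by best ratio exhausts the calories allowance optimally: 411.1 mg.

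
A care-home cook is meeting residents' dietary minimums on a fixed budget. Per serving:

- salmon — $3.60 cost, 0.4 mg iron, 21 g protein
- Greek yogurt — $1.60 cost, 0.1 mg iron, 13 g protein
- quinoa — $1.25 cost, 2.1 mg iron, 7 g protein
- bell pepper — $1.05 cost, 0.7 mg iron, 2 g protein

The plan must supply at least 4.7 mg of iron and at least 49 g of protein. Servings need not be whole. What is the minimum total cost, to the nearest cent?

At the optimum either one food covers both requirements or two foods hit both targets exactly; no other combination can be cheaper.
salmon only: max(4.7/0.4, 49/21) = 11.75 servings → $42.30.
Greek yogurt only: max(4.7/0.1, 49/13) = 47 servings → $75.20.
quinoa only: max(4.7/2.1, 49/7) = 7 servings → $8.75.
bell pepper only: max(4.7/0.7, 49/2) = 24.5 servings → $25.73.
salmon + Greek yogurt: intersection lies outside the first quadrant.
salmon + quinoa with both tight: 1.695 servings and 1.915 servings → $8.50.
salmon + bell pepper with both tight: 1.791 servings and 5.691 servings → $12.42.
Greek yogurt + quinoa with both tight: 2.632 servings and 2.113 servings → $6.85.
Greek yogurt + bell pepper with both tight: 2.798 servings and 6.315 servings → $11.11.
quinoa + bell pepper with both targets exact would need a negative amount; discard.
The minimum over all feasible corners is $6.85.

$6.85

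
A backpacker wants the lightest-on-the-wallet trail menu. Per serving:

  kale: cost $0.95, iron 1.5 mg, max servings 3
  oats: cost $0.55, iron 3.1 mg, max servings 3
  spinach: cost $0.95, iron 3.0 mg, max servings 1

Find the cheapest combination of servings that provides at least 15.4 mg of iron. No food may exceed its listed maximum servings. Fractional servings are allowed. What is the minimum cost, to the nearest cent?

Cost per mg of iron: oats $0.1774, spinach $0.3167, kale $0.6333.
Take 3 servings of oats: +9.3 mg iron for $1.65 (total $1.65, still need 6.1 mg).
Take 1 serving of spinach: +3.0 mg iron for $0.95 (total $2.60, still need 3.1 mg).
Take 2.067 servings of kale: +3.1 mg iron for $1.96 (total $4.56, still need 0.0 mg).
Greedy by cheapest-per-mg is optimal for a single linear constraint, so the minimum cost is $4.56.

$4.56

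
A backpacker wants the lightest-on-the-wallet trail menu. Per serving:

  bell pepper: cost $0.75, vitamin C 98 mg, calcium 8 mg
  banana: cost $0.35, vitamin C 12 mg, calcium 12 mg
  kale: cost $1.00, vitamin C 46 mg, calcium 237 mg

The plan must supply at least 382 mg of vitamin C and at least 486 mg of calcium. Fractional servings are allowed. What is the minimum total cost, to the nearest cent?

Compare the cost at each extreme point of the feasible region.
bell pepper only: max(382/98, 486/8) = 60.75 servings → $45.56.
banana only: max(382/12, 486/12) = 40.5 servings → $14.18.
kale only: max(382/46, 486/237) = 8.304 servings → $8.30.
bell pepper + banana: the both-tight solution has a negative serving — not a feasible corner.
bell pepper + kale with both tight: 2.983 servings and 1.95 servings → $4.19.
banana + kale with both tight: 29.75 servings and 0.5445 servings → $10.96.
So the least-cost plan costs $4.19.

$4.19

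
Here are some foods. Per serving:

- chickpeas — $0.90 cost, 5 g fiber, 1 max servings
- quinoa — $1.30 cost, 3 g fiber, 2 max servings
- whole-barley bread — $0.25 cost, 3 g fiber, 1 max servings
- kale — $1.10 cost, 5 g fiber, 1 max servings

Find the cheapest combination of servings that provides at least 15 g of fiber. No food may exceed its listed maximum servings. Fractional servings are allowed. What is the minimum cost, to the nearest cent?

Cost per g of fiber: whole-barley bread $0.0833, chickpeas $0.1800, kale $0.2200, quinoa $0.4333.
Take 1 serving of whole-barley bread: +3.0 g fiber for $0.25 (total $0.25, still need 12.0 g).
Take 1 serving of chickpeas: +5.0 g fiber for $0.90 (total $1.15, still need 7.0 g).
Take 1 serving of kale: +5.0 g fiber for $1.10 (total $2.25, still need 2.0 g).
Take 0.6667 servings of quinoa: +2.0 g fiber for $0.87 (total $3.12, still need 0.0 g).
Filling from the cheapest source first is optimal under one linear minimum: $3.12.

$3.12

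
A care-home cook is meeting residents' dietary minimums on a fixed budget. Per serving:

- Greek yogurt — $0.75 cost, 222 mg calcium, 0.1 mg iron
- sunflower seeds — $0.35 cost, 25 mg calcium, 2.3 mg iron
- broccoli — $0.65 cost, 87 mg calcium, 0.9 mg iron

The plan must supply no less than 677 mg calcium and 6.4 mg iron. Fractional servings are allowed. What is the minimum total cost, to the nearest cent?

An LP optimum is at a vertex; with two nutrient constraints at most two foods are used. Check each candidate.
Greek yogurt only: max(677/222, 6.4/0.1) = 64 servings → $48.00.
sunflower seeds only: max(677/25, 6.4/2.3) = 27.08 servings → $9.48.
broccoli only: max(677/87, 6.4/0.9) = 7.782 servings → $5.06.
Greek yogurt + sunflower seeds with both tight: 2.75 servings and 2.663 servings → $2.99.
Greek yogurt + broccoli with both tight: 0.2747 servings and 7.081 servings → $4.81.
sunflower seeds + broccoli: intersection lies outside the first quadrant.
Cheapest feasible corner: $2.99.

$2.99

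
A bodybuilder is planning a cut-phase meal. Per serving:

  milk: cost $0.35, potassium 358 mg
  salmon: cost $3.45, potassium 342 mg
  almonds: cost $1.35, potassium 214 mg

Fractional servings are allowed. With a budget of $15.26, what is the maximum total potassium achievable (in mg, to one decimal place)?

15608.8 mg

Potassium per dollar: milk 1023, almonds 158.5, salmon 99.13.
With no serving limits, spend the whole cost allowance on milk: $15.26 / $0.35 × 358 mg = 15608.8 mg.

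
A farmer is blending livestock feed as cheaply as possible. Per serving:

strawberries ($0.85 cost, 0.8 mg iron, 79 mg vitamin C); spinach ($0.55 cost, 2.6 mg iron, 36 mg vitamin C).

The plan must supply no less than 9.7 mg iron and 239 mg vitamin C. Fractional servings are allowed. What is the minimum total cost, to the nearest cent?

$3.10

strawberries only: max(9.7/0.8, 239/79) = 12.12 servings → $10.31.
spinach only: max(9.7/2.6, 239/36) = 6.639 servings → $3.65.
strawberries + spinach with both tight: 1.541 servings and 3.257 servings → $3.10.
The minimum over all feasible corners is $3.10.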